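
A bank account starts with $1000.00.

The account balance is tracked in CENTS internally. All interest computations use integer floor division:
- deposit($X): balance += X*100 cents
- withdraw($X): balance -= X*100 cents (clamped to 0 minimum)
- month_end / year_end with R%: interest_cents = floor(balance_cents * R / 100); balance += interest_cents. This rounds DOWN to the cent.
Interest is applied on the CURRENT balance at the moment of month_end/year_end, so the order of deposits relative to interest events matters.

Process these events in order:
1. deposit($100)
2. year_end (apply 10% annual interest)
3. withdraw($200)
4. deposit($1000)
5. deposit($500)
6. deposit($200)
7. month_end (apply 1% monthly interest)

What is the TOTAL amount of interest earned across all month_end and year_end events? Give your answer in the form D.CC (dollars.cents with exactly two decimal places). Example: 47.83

After 1 (deposit($100)): balance=$1100.00 total_interest=$0.00
After 2 (year_end (apply 10% annual interest)): balance=$1210.00 total_interest=$110.00
After 3 (withdraw($200)): balance=$1010.00 total_interest=$110.00
After 4 (deposit($1000)): balance=$2010.00 total_interest=$110.00
After 5 (deposit($500)): balance=$2510.00 total_interest=$110.00
After 6 (deposit($200)): balance=$2710.00 total_interest=$110.00
After 7 (month_end (apply 1% monthly interest)): balance=$2737.10 total_interest=$137.10

Answer: 137.10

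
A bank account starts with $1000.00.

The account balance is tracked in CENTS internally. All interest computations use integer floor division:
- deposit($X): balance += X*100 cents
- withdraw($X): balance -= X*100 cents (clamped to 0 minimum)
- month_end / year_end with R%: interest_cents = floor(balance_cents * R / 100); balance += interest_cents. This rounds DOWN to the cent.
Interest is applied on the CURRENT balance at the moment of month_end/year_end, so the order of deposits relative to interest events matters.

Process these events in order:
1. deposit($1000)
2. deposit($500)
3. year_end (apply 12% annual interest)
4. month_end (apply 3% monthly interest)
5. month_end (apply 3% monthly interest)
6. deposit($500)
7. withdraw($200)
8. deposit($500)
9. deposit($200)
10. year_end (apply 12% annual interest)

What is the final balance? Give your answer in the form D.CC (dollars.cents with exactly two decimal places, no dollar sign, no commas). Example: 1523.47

After 1 (deposit($1000)): balance=$2000.00 total_interest=$0.00
After 2 (deposit($500)): balance=$2500.00 total_interest=$0.00
After 3 (year_end (apply 12% annual interest)): balance=$2800.00 total_interest=$300.00
After 4 (month_end (apply 3% monthly interest)): balance=$2884.00 total_interest=$384.00
After 5 (month_end (apply 3% monthly interest)): balance=$2970.52 total_interest=$470.52
After 6 (deposit($500)): balance=$3470.52 total_interest=$470.52
After 7 (withdraw($200)): balance=$3270.52 total_interest=$470.52
After 8 (deposit($500)): balance=$3770.52 total_interest=$470.52
After 9 (deposit($200)): balance=$3970.52 total_interest=$470.52
After 10 (year_end (apply 12% annual interest)): balance=$4446.98 total_interest=$946.98

Answer: 4446.98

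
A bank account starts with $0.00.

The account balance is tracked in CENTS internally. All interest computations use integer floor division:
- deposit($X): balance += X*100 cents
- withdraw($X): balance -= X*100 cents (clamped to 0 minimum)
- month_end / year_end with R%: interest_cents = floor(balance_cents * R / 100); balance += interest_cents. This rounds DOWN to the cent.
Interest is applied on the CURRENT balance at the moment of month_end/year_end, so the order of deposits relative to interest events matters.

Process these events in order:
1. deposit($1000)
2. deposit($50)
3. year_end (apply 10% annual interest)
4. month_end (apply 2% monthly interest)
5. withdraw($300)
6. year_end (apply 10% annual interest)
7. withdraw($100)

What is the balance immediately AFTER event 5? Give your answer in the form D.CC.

Answer: 878.10

Derivation:
After 1 (deposit($1000)): balance=$1000.00 total_interest=$0.00
After 2 (deposit($50)): balance=$1050.00 total_interest=$0.00
After 3 (year_end (apply 10% annual interest)): balance=$1155.00 total_interest=$105.00
After 4 (month_end (apply 2% monthly interest)): balance=$1178.10 total_interest=$128.10
After 5 (withdraw($300)): balance=$878.10 total_interest=$128.10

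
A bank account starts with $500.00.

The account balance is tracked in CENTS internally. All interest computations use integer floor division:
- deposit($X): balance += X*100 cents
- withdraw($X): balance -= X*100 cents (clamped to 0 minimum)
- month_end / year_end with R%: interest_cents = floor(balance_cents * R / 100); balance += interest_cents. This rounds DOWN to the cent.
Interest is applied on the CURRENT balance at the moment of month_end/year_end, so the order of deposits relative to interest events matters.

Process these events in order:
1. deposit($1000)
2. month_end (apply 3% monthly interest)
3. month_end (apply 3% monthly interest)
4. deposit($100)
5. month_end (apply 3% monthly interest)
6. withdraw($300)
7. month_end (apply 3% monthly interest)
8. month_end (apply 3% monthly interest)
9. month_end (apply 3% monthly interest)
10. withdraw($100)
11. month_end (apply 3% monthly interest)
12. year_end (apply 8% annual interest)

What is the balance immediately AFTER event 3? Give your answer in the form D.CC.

Answer: 1591.35

Derivation:
After 1 (deposit($1000)): balance=$1500.00 total_interest=$0.00
After 2 (month_end (apply 3% monthly interest)): balance=$1545.00 total_interest=$45.00
After 3 (month_end (apply 3% monthly interest)): balance=$1591.35 total_interest=$91.35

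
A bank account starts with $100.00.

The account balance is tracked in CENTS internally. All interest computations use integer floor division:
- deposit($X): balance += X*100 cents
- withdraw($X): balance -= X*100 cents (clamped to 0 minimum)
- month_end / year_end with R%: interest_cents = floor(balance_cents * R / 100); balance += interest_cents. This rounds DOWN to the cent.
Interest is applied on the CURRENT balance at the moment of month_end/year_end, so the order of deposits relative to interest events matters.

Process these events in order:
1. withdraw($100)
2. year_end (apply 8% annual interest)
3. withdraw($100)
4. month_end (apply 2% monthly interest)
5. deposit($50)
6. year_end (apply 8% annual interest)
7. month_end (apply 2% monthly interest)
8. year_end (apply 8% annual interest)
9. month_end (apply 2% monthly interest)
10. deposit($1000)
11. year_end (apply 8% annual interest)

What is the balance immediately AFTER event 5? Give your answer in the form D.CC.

Answer: 50.00

Derivation:
After 1 (withdraw($100)): balance=$0.00 total_interest=$0.00
After 2 (year_end (apply 8% annual interest)): balance=$0.00 total_interest=$0.00
After 3 (withdraw($100)): balance=$0.00 total_interest=$0.00
After 4 (month_end (apply 2% monthly interest)): balance=$0.00 total_interest=$0.00
After 5 (deposit($50)): balance=$50.00 total_interest=$0.00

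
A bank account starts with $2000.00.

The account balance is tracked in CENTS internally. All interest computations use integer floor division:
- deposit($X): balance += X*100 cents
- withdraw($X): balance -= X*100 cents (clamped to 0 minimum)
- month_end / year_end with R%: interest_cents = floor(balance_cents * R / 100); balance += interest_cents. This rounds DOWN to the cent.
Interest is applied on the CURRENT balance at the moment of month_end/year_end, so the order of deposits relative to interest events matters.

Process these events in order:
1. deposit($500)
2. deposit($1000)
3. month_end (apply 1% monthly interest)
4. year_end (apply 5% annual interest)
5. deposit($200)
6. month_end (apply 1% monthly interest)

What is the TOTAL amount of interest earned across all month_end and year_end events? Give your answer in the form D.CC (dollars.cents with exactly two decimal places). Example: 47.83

After 1 (deposit($500)): balance=$2500.00 total_interest=$0.00
After 2 (deposit($1000)): balance=$3500.00 total_interest=$0.00
After 3 (month_end (apply 1% monthly interest)): balance=$3535.00 total_interest=$35.00
After 4 (year_end (apply 5% annual interest)): balance=$3711.75 total_interest=$211.75
After 5 (deposit($200)): balance=$3911.75 total_interest=$211.75
After 6 (month_end (apply 1% monthly interest)): balance=$3950.86 total_interest=$250.86

Answer: 250.86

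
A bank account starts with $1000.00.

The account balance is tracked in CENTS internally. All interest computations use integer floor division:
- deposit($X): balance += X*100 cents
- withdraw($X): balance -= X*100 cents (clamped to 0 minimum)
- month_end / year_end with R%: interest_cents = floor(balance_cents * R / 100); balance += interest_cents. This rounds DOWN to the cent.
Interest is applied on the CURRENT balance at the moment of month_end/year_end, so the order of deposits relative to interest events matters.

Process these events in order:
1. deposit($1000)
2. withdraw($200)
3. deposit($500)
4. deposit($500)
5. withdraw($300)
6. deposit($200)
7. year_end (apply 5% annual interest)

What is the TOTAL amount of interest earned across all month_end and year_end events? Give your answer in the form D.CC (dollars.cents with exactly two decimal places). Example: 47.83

After 1 (deposit($1000)): balance=$2000.00 total_interest=$0.00
After 2 (withdraw($200)): balance=$1800.00 total_interest=$0.00
After 3 (deposit($500)): balance=$2300.00 total_interest=$0.00
After 4 (deposit($500)): balance=$2800.00 total_interest=$0.00
After 5 (withdraw($300)): balance=$2500.00 total_interest=$0.00
After 6 (deposit($200)): balance=$2700.00 total_interest=$0.00
After 7 (year_end (apply 5% annual interest)): balance=$2835.00 total_interest=$135.00

Answer: 135.00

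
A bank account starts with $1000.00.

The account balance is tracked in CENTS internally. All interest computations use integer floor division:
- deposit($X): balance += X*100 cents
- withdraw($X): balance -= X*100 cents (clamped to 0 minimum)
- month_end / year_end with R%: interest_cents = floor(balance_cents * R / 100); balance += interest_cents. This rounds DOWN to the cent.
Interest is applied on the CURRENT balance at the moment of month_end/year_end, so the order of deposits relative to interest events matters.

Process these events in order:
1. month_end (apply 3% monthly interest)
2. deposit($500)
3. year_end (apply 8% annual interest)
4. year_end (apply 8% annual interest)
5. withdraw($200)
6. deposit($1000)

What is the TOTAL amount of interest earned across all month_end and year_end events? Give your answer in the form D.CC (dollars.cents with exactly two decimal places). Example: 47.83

After 1 (month_end (apply 3% monthly interest)): balance=$1030.00 total_interest=$30.00
After 2 (deposit($500)): balance=$1530.00 total_interest=$30.00
After 3 (year_end (apply 8% annual interest)): balance=$1652.40 total_interest=$152.40
After 4 (year_end (apply 8% annual interest)): balance=$1784.59 total_interest=$284.59
After 5 (withdraw($200)): balance=$1584.59 total_interest=$284.59
After 6 (deposit($1000)): balance=$2584.59 total_interest=$284.59

Answer: 284.59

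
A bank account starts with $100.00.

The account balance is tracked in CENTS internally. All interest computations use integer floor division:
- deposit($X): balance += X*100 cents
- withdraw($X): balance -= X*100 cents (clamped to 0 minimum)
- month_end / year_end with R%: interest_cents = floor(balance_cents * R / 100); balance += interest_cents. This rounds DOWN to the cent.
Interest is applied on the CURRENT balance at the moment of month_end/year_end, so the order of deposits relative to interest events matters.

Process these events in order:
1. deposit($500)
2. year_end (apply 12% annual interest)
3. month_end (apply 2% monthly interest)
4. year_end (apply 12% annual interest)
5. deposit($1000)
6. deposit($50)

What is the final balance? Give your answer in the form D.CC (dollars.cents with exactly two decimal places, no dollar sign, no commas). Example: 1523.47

After 1 (deposit($500)): balance=$600.00 total_interest=$0.00
After 2 (year_end (apply 12% annual interest)): balance=$672.00 total_interest=$72.00
After 3 (month_end (apply 2% monthly interest)): balance=$685.44 total_interest=$85.44
After 4 (year_end (apply 12% annual interest)): balance=$767.69 total_interest=$167.69
After 5 (deposit($1000)): balance=$1767.69 total_interest=$167.69
After 6 (deposit($50)): balance=$1817.69 total_interest=$167.69

Answer: 1817.69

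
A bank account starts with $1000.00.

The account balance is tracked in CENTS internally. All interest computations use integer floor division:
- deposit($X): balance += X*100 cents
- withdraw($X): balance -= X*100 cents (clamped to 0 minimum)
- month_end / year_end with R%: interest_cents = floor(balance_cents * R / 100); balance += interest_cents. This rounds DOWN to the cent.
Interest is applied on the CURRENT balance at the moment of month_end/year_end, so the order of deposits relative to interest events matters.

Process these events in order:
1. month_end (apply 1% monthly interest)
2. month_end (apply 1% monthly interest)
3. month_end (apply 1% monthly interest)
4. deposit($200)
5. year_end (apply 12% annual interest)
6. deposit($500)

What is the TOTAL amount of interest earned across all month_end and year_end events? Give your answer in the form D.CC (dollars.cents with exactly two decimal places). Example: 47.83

After 1 (month_end (apply 1% monthly interest)): balance=$1010.00 total_interest=$10.00
After 2 (month_end (apply 1% monthly interest)): balance=$1020.10 total_interest=$20.10
After 3 (month_end (apply 1% monthly interest)): balance=$1030.30 total_interest=$30.30
After 4 (deposit($200)): balance=$1230.30 total_interest=$30.30
After 5 (year_end (apply 12% annual interest)): balance=$1377.93 total_interest=$177.93
After 6 (deposit($500)): balance=$1877.93 total_interest=$177.93

Answer: 177.93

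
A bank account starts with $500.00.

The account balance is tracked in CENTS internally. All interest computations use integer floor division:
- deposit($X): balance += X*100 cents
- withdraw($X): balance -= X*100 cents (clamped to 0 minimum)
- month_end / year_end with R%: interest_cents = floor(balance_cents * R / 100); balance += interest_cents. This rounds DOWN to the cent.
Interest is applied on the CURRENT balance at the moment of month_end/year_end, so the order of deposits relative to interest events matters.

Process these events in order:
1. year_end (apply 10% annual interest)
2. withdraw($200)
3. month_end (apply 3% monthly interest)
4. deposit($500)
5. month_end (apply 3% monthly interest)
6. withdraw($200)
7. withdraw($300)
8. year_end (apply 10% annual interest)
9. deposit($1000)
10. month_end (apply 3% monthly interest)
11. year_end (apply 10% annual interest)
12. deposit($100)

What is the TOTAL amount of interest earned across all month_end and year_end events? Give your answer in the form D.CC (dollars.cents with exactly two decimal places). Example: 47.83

After 1 (year_end (apply 10% annual interest)): balance=$550.00 total_interest=$50.00
After 2 (withdraw($200)): balance=$350.00 total_interest=$50.00
After 3 (month_end (apply 3% monthly interest)): balance=$360.50 total_interest=$60.50
After 4 (deposit($500)): balance=$860.50 total_interest=$60.50
After 5 (month_end (apply 3% monthly interest)): balance=$886.31 total_interest=$86.31
After 6 (withdraw($200)): balance=$686.31 total_interest=$86.31
After 7 (withdraw($300)): balance=$386.31 total_interest=$86.31
After 8 (year_end (apply 10% annual interest)): balance=$424.94 total_interest=$124.94
After 9 (deposit($1000)): balance=$1424.94 total_interest=$124.94
After 10 (month_end (apply 3% monthly interest)): balance=$1467.68 total_interest=$167.68
After 11 (year_end (apply 10% annual interest)): balance=$1614.44 total_interest=$314.44
After 12 (deposit($100)): balance=$1714.44 total_interest=$314.44

Answer: 314.44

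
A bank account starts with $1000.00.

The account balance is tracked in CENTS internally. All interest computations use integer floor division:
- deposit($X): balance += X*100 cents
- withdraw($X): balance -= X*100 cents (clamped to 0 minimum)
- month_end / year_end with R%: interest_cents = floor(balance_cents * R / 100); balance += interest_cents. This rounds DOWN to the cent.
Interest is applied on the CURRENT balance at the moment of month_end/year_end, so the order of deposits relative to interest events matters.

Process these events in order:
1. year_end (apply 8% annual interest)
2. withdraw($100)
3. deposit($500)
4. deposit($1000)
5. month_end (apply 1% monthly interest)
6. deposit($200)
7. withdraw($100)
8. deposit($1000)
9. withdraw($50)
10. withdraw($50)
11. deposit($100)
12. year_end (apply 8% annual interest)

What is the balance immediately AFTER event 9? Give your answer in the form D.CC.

Answer: 3554.80

Derivation:
After 1 (year_end (apply 8% annual interest)): balance=$1080.00 total_interest=$80.00
After 2 (withdraw($100)): balance=$980.00 total_interest=$80.00
After 3 (deposit($500)): balance=$1480.00 total_interest=$80.00
After 4 (deposit($1000)): balance=$2480.00 total_interest=$80.00
After 5 (month_end (apply 1% monthly interest)): balance=$2504.80 total_interest=$104.80
After 6 (deposit($200)): balance=$2704.80 total_interest=$104.80
After 7 (withdraw($100)): balance=$2604.80 total_interest=$104.80
After 8 (deposit($1000)): balance=$3604.80 total_interest=$104.80
After 9 (withdraw($50)): balance=$3554.80 total_interest=$104.80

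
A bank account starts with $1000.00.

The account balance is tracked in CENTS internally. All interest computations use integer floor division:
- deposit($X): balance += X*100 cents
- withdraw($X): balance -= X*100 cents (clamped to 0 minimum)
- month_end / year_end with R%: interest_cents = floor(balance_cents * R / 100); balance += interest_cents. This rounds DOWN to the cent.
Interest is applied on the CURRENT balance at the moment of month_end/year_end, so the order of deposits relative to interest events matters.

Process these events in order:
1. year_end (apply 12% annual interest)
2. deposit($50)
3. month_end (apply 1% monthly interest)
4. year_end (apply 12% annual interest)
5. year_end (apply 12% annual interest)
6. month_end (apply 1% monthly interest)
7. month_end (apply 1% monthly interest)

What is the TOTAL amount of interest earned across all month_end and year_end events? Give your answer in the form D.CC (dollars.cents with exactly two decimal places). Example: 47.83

Answer: 462.11

Derivation:
After 1 (year_end (apply 12% annual interest)): balance=$1120.00 total_interest=$120.00
After 2 (deposit($50)): balance=$1170.00 total_interest=$120.00
After 3 (month_end (apply 1% monthly interest)): balance=$1181.70 total_interest=$131.70
After 4 (year_end (apply 12% annual interest)): balance=$1323.50 total_interest=$273.50
After 5 (year_end (apply 12% annual interest)): balance=$1482.32 total_interest=$432.32
After 6 (month_end (apply 1% monthly interest)): balance=$1497.14 total_interest=$447.14
After 7 (month_end (apply 1% monthly interest)): balance=$1512.11 total_interest=$462.11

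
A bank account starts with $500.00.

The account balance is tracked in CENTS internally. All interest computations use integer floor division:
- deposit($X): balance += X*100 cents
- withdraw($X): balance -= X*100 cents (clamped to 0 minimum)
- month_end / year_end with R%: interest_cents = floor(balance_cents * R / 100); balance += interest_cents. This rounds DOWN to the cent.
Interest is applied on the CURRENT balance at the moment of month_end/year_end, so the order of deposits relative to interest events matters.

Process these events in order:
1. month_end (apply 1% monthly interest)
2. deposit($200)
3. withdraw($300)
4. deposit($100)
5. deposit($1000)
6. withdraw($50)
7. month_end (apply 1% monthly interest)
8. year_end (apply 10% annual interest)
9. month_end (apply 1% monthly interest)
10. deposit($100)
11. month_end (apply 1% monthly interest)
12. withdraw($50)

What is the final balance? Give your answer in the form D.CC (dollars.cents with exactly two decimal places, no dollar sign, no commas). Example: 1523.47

After 1 (month_end (apply 1% monthly interest)): balance=$505.00 total_interest=$5.00
After 2 (deposit($200)): balance=$705.00 total_interest=$5.00
After 3 (withdraw($300)): balance=$405.00 total_interest=$5.00
After 4 (deposit($100)): balance=$505.00 total_interest=$5.00
After 5 (deposit($1000)): balance=$1505.00 total_interest=$5.00
After 6 (withdraw($50)): balance=$1455.00 total_interest=$5.00
After 7 (month_end (apply 1% monthly interest)): balance=$1469.55 total_interest=$19.55
After 8 (year_end (apply 10% annual interest)): balance=$1616.50 total_interest=$166.50
After 9 (month_end (apply 1% monthly interest)): balance=$1632.66 total_interest=$182.66
After 10 (deposit($100)): balance=$1732.66 total_interest=$182.66
After 11 (month_end (apply 1% monthly interest)): balance=$1749.98 total_interest=$199.98
After 12 (withdraw($50)): balance=$1699.98 total_interest=$199.98

Answer: 1699.98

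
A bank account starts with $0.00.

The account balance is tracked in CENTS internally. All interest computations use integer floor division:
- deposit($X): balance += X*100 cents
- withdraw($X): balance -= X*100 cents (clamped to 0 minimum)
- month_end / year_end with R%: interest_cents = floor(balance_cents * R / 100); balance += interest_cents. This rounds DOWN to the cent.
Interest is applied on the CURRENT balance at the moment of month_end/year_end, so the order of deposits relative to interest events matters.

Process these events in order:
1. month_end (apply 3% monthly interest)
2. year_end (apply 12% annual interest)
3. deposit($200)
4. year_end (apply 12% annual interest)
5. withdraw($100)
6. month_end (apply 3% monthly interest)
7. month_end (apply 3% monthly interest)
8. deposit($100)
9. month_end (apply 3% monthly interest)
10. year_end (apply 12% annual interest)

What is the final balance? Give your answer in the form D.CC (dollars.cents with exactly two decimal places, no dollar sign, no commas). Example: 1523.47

After 1 (month_end (apply 3% monthly interest)): balance=$0.00 total_interest=$0.00
After 2 (year_end (apply 12% annual interest)): balance=$0.00 total_interest=$0.00
After 3 (deposit($200)): balance=$200.00 total_interest=$0.00
After 4 (year_end (apply 12% annual interest)): balance=$224.00 total_interest=$24.00
After 5 (withdraw($100)): balance=$124.00 total_interest=$24.00
After 6 (month_end (apply 3% monthly interest)): balance=$127.72 total_interest=$27.72
After 7 (month_end (apply 3% monthly interest)): balance=$131.55 total_interest=$31.55
After 8 (deposit($100)): balance=$231.55 total_interest=$31.55
After 9 (month_end (apply 3% monthly interest)): balance=$238.49 total_interest=$38.49
After 10 (year_end (apply 12% annual interest)): balance=$267.10 total_interest=$67.10

Answer: 267.10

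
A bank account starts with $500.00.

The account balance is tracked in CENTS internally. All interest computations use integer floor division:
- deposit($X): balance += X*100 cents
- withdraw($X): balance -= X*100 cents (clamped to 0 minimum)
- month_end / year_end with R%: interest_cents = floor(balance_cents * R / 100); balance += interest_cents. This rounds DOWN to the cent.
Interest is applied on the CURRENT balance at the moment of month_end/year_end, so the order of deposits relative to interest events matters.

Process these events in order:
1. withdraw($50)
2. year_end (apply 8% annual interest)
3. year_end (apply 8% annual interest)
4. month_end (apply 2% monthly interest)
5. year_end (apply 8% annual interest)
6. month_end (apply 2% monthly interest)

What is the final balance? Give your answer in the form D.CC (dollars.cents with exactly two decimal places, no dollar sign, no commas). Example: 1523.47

After 1 (withdraw($50)): balance=$450.00 total_interest=$0.00
After 2 (year_end (apply 8% annual interest)): balance=$486.00 total_interest=$36.00
After 3 (year_end (apply 8% annual interest)): balance=$524.88 total_interest=$74.88
After 4 (month_end (apply 2% monthly interest)): balance=$535.37 total_interest=$85.37
After 5 (year_end (apply 8% annual interest)): balance=$578.19 total_interest=$128.19
After 6 (month_end (apply 2% monthly interest)): balance=$589.75 total_interest=$139.75

Answer: 589.75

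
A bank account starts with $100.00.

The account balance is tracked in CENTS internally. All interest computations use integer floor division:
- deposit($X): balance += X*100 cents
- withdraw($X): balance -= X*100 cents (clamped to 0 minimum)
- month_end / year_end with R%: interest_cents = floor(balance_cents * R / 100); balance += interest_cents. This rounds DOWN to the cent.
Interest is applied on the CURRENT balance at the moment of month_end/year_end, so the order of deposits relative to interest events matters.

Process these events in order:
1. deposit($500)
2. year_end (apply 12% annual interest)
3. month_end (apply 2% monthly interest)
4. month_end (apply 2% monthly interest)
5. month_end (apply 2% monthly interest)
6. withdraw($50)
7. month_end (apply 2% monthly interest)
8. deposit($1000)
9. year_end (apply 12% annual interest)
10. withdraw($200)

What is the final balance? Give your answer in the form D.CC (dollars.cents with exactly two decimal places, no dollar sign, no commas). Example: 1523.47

Answer: 1677.54

Derivation:
After 1 (deposit($500)): balance=$600.00 total_interest=$0.00
After 2 (year_end (apply 12% annual interest)): balance=$672.00 total_interest=$72.00
After 3 (month_end (apply 2% monthly interest)): balance=$685.44 total_interest=$85.44
After 4 (month_end (apply 2% monthly interest)): balance=$699.14 total_interest=$99.14
After 5 (month_end (apply 2% monthly interest)): balance=$713.12 total_interest=$113.12
After 6 (withdraw($50)): balance=$663.12 total_interest=$113.12
After 7 (month_end (apply 2% monthly interest)): balance=$676.38 total_interest=$126.38
After 8 (deposit($1000)): balance=$1676.38 total_interest=$126.38
After 9 (year_end (apply 12% annual interest)): balance=$1877.54 total_interest=$327.54
After 10 (withdraw($200)): balance=$1677.54 total_interest=$327.54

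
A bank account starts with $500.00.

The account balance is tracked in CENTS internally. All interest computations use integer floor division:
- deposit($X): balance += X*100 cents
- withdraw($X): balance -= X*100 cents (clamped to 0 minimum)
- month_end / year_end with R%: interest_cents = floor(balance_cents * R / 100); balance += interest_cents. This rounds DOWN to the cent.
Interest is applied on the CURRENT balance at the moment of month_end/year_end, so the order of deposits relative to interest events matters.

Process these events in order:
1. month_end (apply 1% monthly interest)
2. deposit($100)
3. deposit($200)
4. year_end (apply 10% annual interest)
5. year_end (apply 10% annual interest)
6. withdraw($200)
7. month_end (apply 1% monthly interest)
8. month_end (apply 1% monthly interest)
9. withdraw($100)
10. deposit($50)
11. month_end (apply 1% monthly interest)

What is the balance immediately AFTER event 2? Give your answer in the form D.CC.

After 1 (month_end (apply 1% monthly interest)): balance=$505.00 total_interest=$5.00
After 2 (deposit($100)): balance=$605.00 total_interest=$5.00

Answer: 605.00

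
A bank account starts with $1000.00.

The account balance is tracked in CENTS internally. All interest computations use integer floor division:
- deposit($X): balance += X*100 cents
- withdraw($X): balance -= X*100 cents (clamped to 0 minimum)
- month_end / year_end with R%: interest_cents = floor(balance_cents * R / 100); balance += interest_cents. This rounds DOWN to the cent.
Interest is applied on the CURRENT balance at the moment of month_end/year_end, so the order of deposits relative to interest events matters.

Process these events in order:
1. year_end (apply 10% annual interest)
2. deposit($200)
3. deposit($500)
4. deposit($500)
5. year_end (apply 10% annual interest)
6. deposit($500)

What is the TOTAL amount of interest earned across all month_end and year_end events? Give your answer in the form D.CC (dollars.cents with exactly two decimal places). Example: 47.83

Answer: 330.00

Derivation:
After 1 (year_end (apply 10% annual interest)): balance=$1100.00 total_interest=$100.00
After 2 (deposit($200)): balance=$1300.00 total_interest=$100.00
After 3 (deposit($500)): balance=$1800.00 total_interest=$100.00
After 4 (deposit($500)): balance=$2300.00 total_interest=$100.00
After 5 (year_end (apply 10% annual interest)): balance=$2530.00 total_interest=$330.00
After 6 (deposit($500)): balance=$3030.00 total_interest=$330.00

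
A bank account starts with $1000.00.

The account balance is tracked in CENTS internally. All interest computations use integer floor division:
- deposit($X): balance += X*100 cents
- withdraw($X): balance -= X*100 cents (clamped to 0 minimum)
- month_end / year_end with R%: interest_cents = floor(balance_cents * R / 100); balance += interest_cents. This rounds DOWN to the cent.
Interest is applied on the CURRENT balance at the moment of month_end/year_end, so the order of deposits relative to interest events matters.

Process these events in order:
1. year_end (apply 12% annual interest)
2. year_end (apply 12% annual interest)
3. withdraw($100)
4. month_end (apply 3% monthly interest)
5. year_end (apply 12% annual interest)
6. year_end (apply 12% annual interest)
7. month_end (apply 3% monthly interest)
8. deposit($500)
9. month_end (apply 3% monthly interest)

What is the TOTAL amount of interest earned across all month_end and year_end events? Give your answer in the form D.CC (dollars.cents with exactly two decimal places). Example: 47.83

Answer: 697.33

Derivation:
After 1 (year_end (apply 12% annual interest)): balance=$1120.00 total_interest=$120.00
After 2 (year_end (apply 12% annual interest)): balance=$1254.40 total_interest=$254.40
After 3 (withdraw($100)): balance=$1154.40 total_interest=$254.40
After 4 (month_end (apply 3% monthly interest)): balance=$1189.03 total_interest=$289.03
After 5 (year_end (apply 12% annual interest)): balance=$1331.71 total_interest=$431.71
After 6 (year_end (apply 12% annual interest)): balance=$1491.51 total_interest=$591.51
After 7 (month_end (apply 3% monthly interest)): balance=$1536.25 total_interest=$636.25
After 8 (deposit($500)): balance=$2036.25 total_interest=$636.25
After 9 (month_end (apply 3% monthly interest)): balance=$2097.33 total_interest=$697.33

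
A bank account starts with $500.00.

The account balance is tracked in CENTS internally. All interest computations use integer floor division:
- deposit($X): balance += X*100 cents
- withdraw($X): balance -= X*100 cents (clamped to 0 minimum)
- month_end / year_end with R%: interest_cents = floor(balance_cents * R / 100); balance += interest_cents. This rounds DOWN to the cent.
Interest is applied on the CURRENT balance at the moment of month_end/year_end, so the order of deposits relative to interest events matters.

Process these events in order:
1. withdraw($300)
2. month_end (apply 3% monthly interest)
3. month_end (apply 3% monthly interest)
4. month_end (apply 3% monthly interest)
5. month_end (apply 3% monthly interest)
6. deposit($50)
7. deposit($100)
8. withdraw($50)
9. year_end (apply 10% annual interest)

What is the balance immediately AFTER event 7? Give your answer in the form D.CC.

Answer: 375.09

Derivation:
After 1 (withdraw($300)): balance=$200.00 total_interest=$0.00
After 2 (month_end (apply 3% monthly interest)): balance=$206.00 total_interest=$6.00
After 3 (month_end (apply 3% monthly interest)): balance=$212.18 total_interest=$12.18
After 4 (month_end (apply 3% monthly interest)): balance=$218.54 total_interest=$18.54
After 5 (month_end (apply 3% monthly interest)): balance=$225.09 total_interest=$25.09
After 6 (deposit($50)): balance=$275.09 total_interest=$25.09
After 7 (deposit($100)): balance=$375.09 total_interest=$25.09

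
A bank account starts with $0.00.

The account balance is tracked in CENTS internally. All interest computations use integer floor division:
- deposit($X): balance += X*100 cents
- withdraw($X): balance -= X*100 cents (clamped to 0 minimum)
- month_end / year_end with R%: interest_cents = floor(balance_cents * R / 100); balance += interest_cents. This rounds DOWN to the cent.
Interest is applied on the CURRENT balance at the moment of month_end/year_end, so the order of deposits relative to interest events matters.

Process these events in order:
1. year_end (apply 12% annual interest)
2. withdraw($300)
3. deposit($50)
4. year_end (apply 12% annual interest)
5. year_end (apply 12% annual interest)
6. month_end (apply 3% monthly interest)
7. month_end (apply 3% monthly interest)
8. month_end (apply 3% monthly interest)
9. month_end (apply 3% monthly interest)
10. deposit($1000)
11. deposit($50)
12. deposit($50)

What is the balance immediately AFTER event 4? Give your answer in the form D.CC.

Answer: 56.00

Derivation:
After 1 (year_end (apply 12% annual interest)): balance=$0.00 total_interest=$0.00
After 2 (withdraw($300)): balance=$0.00 total_interest=$0.00
After 3 (deposit($50)): balance=$50.00 total_interest=$0.00
After 4 (year_end (apply 12% annual interest)): balance=$56.00 total_interest=$6.00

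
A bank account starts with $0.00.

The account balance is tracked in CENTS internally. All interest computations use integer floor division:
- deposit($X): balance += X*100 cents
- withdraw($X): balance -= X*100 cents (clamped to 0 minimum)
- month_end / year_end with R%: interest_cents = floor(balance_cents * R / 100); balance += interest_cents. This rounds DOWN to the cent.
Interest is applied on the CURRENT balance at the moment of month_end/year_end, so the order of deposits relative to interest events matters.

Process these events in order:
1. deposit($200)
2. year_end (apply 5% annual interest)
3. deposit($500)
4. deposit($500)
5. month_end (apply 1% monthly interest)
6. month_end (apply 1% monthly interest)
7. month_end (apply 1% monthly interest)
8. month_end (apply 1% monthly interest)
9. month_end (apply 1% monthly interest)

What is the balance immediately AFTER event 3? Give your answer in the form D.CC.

After 1 (deposit($200)): balance=$200.00 total_interest=$0.00
After 2 (year_end (apply 5% annual interest)): balance=$210.00 total_interest=$10.00
After 3 (deposit($500)): balance=$710.00 total_interest=$10.00

Answer: 710.00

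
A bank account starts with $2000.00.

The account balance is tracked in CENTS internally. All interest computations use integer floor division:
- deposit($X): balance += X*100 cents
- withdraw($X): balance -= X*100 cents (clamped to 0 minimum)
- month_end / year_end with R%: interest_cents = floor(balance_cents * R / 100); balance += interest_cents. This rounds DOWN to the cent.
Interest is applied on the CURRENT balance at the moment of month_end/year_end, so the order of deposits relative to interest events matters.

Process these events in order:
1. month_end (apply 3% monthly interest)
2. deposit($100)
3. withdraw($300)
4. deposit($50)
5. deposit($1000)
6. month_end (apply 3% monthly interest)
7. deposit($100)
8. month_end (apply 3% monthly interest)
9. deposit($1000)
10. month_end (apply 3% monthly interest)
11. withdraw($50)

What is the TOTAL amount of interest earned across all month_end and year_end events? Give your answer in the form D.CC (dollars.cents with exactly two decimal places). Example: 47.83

Answer: 365.91

Derivation:
After 1 (month_end (apply 3% monthly interest)): balance=$2060.00 total_interest=$60.00
After 2 (deposit($100)): balance=$2160.00 total_interest=$60.00
After 3 (withdraw($300)): balance=$1860.00 total_interest=$60.00
After 4 (deposit($50)): balance=$1910.00 total_interest=$60.00
After 5 (deposit($1000)): balance=$2910.00 total_interest=$60.00
After 6 (month_end (apply 3% monthly interest)): balance=$2997.30 total_interest=$147.30
After 7 (deposit($100)): balance=$3097.30 total_interest=$147.30
After 8 (month_end (apply 3% monthly interest)): balance=$3190.21 total_interest=$240.21
After 9 (deposit($1000)): balance=$4190.21 total_interest=$240.21
After 10 (month_end (apply 3% monthly interest)): balance=$4315.91 total_interest=$365.91
After 11 (withdraw($50)): balance=$4265.91 total_interest=$365.91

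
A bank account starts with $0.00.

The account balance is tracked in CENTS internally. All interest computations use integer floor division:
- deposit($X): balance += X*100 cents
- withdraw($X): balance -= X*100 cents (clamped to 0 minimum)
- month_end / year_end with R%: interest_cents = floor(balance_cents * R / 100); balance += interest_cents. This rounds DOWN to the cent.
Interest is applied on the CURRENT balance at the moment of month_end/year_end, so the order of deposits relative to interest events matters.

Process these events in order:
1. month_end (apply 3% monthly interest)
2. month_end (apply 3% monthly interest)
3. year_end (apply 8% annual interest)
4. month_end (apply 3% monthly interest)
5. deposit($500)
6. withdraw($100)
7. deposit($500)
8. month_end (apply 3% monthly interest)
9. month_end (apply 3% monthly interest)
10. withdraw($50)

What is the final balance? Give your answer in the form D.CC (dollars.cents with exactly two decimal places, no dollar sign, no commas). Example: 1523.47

After 1 (month_end (apply 3% monthly interest)): balance=$0.00 total_interest=$0.00
After 2 (month_end (apply 3% monthly interest)): balance=$0.00 total_interest=$0.00
After 3 (year_end (apply 8% annual interest)): balance=$0.00 total_interest=$0.00
After 4 (month_end (apply 3% monthly interest)): balance=$0.00 total_interest=$0.00
After 5 (deposit($500)): balance=$500.00 total_interest=$0.00
After 6 (withdraw($100)): balance=$400.00 total_interest=$0.00
After 7 (deposit($500)): balance=$900.00 total_interest=$0.00
After 8 (month_end (apply 3% monthly interest)): balance=$927.00 total_interest=$27.00
After 9 (month_end (apply 3% monthly interest)): balance=$954.81 total_interest=$54.81
After 10 (withdraw($50)): balance=$904.81 total_interest=$54.81

Answer: 904.81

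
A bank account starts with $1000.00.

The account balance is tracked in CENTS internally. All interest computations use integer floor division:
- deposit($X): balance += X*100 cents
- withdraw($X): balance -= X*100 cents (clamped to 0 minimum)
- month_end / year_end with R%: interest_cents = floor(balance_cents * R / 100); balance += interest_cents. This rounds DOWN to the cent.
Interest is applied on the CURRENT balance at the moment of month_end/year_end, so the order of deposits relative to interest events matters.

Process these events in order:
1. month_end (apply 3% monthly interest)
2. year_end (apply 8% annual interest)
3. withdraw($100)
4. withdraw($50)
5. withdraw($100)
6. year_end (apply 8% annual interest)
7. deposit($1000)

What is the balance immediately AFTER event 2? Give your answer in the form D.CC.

After 1 (month_end (apply 3% monthly interest)): balance=$1030.00 total_interest=$30.00
After 2 (year_end (apply 8% annual interest)): balance=$1112.40 total_interest=$112.40

Answer: 1112.40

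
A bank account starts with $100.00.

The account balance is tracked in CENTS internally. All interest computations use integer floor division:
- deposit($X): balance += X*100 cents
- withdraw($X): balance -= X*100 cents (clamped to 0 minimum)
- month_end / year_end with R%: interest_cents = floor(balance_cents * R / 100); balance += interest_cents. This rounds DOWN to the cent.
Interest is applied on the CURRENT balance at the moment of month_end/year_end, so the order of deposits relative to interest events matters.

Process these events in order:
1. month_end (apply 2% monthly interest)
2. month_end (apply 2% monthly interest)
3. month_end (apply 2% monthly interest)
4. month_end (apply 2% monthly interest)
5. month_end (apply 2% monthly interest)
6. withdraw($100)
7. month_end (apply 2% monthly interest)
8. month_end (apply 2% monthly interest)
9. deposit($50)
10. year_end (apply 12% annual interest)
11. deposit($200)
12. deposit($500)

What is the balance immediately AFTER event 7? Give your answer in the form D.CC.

After 1 (month_end (apply 2% monthly interest)): balance=$102.00 total_interest=$2.00
After 2 (month_end (apply 2% monthly interest)): balance=$104.04 total_interest=$4.04
After 3 (month_end (apply 2% monthly interest)): balance=$106.12 total_interest=$6.12
After 4 (month_end (apply 2% monthly interest)): balance=$108.24 total_interest=$8.24
After 5 (month_end (apply 2% monthly interest)): balance=$110.40 total_interest=$10.40
After 6 (withdraw($100)): balance=$10.40 total_interest=$10.40
After 7 (month_end (apply 2% monthly interest)): balance=$10.60 total_interest=$10.60

Answer: 10.60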